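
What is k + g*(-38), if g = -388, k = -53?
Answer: 14691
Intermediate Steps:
k + g*(-38) = -53 - 388*(-38) = -53 + 14744 = 14691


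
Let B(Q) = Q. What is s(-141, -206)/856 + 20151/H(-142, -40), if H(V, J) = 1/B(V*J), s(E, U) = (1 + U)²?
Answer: 97975816105/856 ≈ 1.1446e+8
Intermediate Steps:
H(V, J) = 1/(J*V) (H(V, J) = 1/(V*J) = 1/(J*V))
s(-141, -206)/856 + 20151/H(-142, -40) = (1 - 206)²/856 + 20151/((1/(-40*(-142)))) = (-205)²*(1/856) + 20151/((-1/40*(-1/142))) = 42025*(1/856) + 20151/(1/5680) = 42025/856 + 20151*5680 = 42025/856 + 114457680 = 97975816105/856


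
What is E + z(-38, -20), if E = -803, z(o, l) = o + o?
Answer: -879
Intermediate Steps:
z(o, l) = 2*o
E + z(-38, -20) = -803 + 2*(-38) = -803 - 76 = -879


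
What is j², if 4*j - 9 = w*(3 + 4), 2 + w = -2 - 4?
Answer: 2209/16 ≈ 138.06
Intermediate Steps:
w = -8 (w = -2 + (-2 - 4) = -2 - 6 = -8)
j = -47/4 (j = 9/4 + (-8*(3 + 4))/4 = 9/4 + (-8*7)/4 = 9/4 + (¼)*(-56) = 9/4 - 14 = -47/4 ≈ -11.750)
j² = (-47/4)² = 2209/16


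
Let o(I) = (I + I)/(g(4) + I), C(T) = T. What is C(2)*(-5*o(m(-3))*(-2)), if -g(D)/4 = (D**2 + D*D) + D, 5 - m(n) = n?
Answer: -40/17 ≈ -2.3529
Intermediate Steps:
m(n) = 5 - n
g(D) = -8*D**2 - 4*D (g(D) = -4*((D**2 + D*D) + D) = -4*((D**2 + D**2) + D) = -4*(2*D**2 + D) = -4*(D + 2*D**2) = -8*D**2 - 4*D)
o(I) = 2*I/(-144 + I) (o(I) = (I + I)/(-4*4*(1 + 2*4) + I) = (2*I)/(-4*4*(1 + 8) + I) = (2*I)/(-4*4*9 + I) = (2*I)/(-144 + I) = 2*I/(-144 + I))
C(2)*(-5*o(m(-3))*(-2)) = 2*(-10*(5 - 1*(-3))/(-144 + (5 - 1*(-3)))*(-2)) = 2*(-10*(5 + 3)/(-144 + (5 + 3))*(-2)) = 2*(-10*8/(-144 + 8)*(-2)) = 2*(-10*8/(-136)*(-2)) = 2*(-10*8*(-1)/136*(-2)) = 2*(-5*(-2/17)*(-2)) = 2*((10/17)*(-2)) = 2*(-20/17) = -40/17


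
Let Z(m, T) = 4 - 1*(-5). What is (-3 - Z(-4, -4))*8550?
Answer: -102600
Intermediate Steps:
Z(m, T) = 9 (Z(m, T) = 4 + 5 = 9)
(-3 - Z(-4, -4))*8550 = (-3 - 1*9)*8550 = (-3 - 9)*8550 = -12*8550 = -102600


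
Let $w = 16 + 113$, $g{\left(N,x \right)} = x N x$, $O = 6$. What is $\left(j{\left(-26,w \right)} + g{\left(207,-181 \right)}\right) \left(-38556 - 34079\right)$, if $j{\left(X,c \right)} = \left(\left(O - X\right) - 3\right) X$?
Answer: $-492521446855$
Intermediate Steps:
$g{\left(N,x \right)} = N x^{2}$
$w = 129$
$j{\left(X,c \right)} = X \left(3 - X\right)$ ($j{\left(X,c \right)} = \left(\left(6 - X\right) - 3\right) X = \left(3 - X\right) X = X \left(3 - X\right)$)
$\left(j{\left(-26,w \right)} + g{\left(207,-181 \right)}\right) \left(-38556 - 34079\right) = \left(- 26 \left(3 - -26\right) + 207 \left(-181\right)^{2}\right) \left(-38556 - 34079\right) = \left(- 26 \left(3 + 26\right) + 207 \cdot 32761\right) \left(-72635\right) = \left(\left(-26\right) 29 + 6781527\right) \left(-72635\right) = \left(-754 + 6781527\right) \left(-72635\right) = 6780773 \left(-72635\right) = -492521446855$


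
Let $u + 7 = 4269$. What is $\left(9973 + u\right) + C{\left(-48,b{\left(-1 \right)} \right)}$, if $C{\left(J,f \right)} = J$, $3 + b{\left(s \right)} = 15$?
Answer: $14187$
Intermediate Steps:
$u = 4262$ ($u = -7 + 4269 = 4262$)
$b{\left(s \right)} = 12$ ($b{\left(s \right)} = -3 + 15 = 12$)
$\left(9973 + u\right) + C{\left(-48,b{\left(-1 \right)} \right)} = \left(9973 + 4262\right) - 48 = 14235 - 48 = 14187$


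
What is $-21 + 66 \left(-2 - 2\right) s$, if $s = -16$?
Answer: $4203$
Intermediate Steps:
$-21 + 66 \left(-2 - 2\right) s = -21 + 66 \left(-2 - 2\right) \left(-16\right) = -21 + 66 \left(\left(-4\right) \left(-16\right)\right) = -21 + 66 \cdot 64 = -21 + 4224 = 4203$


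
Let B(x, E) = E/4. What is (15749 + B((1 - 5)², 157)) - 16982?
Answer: -4775/4 ≈ -1193.8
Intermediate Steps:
B(x, E) = E/4 (B(x, E) = E*(¼) = E/4)
(15749 + B((1 - 5)², 157)) - 16982 = (15749 + (¼)*157) - 16982 = (15749 + 157/4) - 16982 = 63153/4 - 16982 = -4775/4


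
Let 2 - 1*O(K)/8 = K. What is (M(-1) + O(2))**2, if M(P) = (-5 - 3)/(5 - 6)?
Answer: 64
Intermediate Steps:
M(P) = 8 (M(P) = -8/(-1) = -8*(-1) = 8)
O(K) = 16 - 8*K
(M(-1) + O(2))**2 = (8 + (16 - 8*2))**2 = (8 + (16 - 16))**2 = (8 + 0)**2 = 8**2 = 64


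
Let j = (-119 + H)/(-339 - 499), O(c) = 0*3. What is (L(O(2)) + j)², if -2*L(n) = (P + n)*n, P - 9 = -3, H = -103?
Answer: 12321/175561 ≈ 0.070181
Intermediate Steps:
P = 6 (P = 9 - 3 = 6)
O(c) = 0
L(n) = -n*(6 + n)/2 (L(n) = -(6 + n)*n/2 = -n*(6 + n)/2)
j = 111/419 (j = (-119 - 103)/(-339 - 499) = -222/(-838) = -222*(-1/838) = 111/419 ≈ 0.26492)
(L(O(2)) + j)² = (-½*0*(6 + 0) + 111/419)² = (-½*0*6 + 111/419)² = (0 + 111/419)² = (111/419)² = 12321/175561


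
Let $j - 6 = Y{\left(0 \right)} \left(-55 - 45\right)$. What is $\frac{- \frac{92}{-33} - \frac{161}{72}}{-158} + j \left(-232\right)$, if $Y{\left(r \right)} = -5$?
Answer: $- \frac{14689965749}{125136} \approx -1.1739 \cdot 10^{5}$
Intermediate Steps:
$j = 506$ ($j = 6 - 5 \left(-55 - 45\right) = 6 - -500 = 6 + 500 = 506$)
$\frac{- \frac{92}{-33} - \frac{161}{72}}{-158} + j \left(-232\right) = \frac{- \frac{92}{-33} - \frac{161}{72}}{-158} + 506 \left(-232\right) = \left(\left(-92\right) \left(- \frac{1}{33}\right) - \frac{161}{72}\right) \left(- \frac{1}{158}\right) - 117392 = \left(\frac{92}{33} - \frac{161}{72}\right) \left(- \frac{1}{158}\right) - 117392 = \frac{437}{792} \left(- \frac{1}{158}\right) - 117392 = - \frac{437}{125136} - 117392 = - \frac{14689965749}{125136}$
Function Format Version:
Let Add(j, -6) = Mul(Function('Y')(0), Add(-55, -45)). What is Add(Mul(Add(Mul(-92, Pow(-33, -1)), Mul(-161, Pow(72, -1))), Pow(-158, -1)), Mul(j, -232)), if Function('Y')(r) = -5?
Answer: Rational(-14689965749, 125136) ≈ -1.1739e+5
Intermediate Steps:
j = 506 (j = Add(6, Mul(-5, Add(-55, -45))) = Add(6, Mul(-5, -100)) = Add(6, 500) = 506)
Add(Mul(Add(Mul(-92, Pow(-33, -1)), Mul(-161, Pow(72, -1))), Pow(-158, -1)), Mul(j, -232)) = Add(Mul(Add(Mul(-92, Pow(-33, -1)), Mul(-161, Pow(72, -1))), Pow(-158, -1)), Mul(506, -232)) = Add(Mul(Add(Mul(-92, Rational(-1, 33)), Mul(-161, Rational(1, 72))), Rational(-1, 158)), -117392) = Add(Mul(Add(Rational(92, 33), Rational(-161, 72)), Rational(-1, 158)), -117392) = Add(Mul(Rational(437, 792), Rational(-1, 158)), -117392) = Add(Rational(-437, 125136), -117392) = Rational(-14689965749, 125136)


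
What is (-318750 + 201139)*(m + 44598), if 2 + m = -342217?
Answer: 35003503431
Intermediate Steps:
m = -342219 (m = -2 - 342217 = -342219)
(-318750 + 201139)*(m + 44598) = (-318750 + 201139)*(-342219 + 44598) = -117611*(-297621) = 35003503431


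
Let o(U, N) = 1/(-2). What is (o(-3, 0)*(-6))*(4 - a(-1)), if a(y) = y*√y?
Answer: 12 + 3*I ≈ 12.0 + 3.0*I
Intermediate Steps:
o(U, N) = -½
a(y) = y^(3/2)
(o(-3, 0)*(-6))*(4 - a(-1)) = (-½*(-6))*(4 - (-1)^(3/2)) = 3*(4 - (-1)*I) = 3*(4 + I) = 12 + 3*I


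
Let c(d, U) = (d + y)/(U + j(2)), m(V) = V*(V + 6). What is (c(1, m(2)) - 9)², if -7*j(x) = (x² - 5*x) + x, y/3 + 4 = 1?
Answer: 75625/841 ≈ 89.923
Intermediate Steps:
y = -9 (y = -12 + 3*1 = -12 + 3 = -9)
m(V) = V*(6 + V)
j(x) = -x²/7 + 4*x/7 (j(x) = -((x² - 5*x) + x)/7 = -(x² - 4*x)/7 = -x²/7 + 4*x/7)
c(d, U) = (-9 + d)/(4/7 + U) (c(d, U) = (d - 9)/(U + (⅐)*2*(4 - 1*2)) = (-9 + d)/(U + (⅐)*2*(4 - 2)) = (-9 + d)/(U + (⅐)*2*2) = (-9 + d)/(U + 4/7) = (-9 + d)/(4/7 + U))
(c(1, m(2)) - 9)² = (7*(-9 + 1)/(4 + 7*(2*(6 + 2))) - 9)² = (7*(-8)/(4 + 7*(2*8)) - 9)² = (7*(-8)/(4 + 7*16) - 9)² = (7*(-8)/(4 + 112) - 9)² = (7*(-8)/116 - 9)² = (7*(1/116)*(-8) - 9)² = (-14/29 - 9)² = (-275/29)² = 75625/841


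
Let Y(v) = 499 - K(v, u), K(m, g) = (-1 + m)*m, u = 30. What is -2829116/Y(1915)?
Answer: 2829116/3664811 ≈ 0.77197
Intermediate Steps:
K(m, g) = m*(-1 + m)
Y(v) = 499 - v*(-1 + v)
-2829116/Y(1915) = -2829116/(499 - 1*1915*(-1 + 1915)) = -2829116/(499 - 1*1915*1914) = -2829116/(499 - 3665310) = -2829116/(-3664811) = -2829116*(-1/3664811) = 2829116/3664811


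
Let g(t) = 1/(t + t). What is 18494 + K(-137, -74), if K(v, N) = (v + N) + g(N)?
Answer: 2705883/148 ≈ 18283.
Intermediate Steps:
g(t) = 1/(2*t)
K(v, N) = N + v + 1/(2*N) (K(v, N) = (v + N) + 1/(2*N) = (N + v) + 1/(2*N) = N + v + 1/(2*N))
18494 + K(-137, -74) = 18494 + (-74 - 137 + (½)/(-74)) = 18494 + (-74 - 137 + (½)*(-1/74)) = 18494 + (-74 - 137 - 1/148) = 18494 - 31229/148 = 2705883/148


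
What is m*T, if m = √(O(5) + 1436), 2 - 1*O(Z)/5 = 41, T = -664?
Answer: -664*√1241 ≈ -23391.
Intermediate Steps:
O(Z) = -195 (O(Z) = 10 - 5*41 = 10 - 205 = -195)
m = √1241 (m = √(-195 + 1436) = √1241 ≈ 35.228)
m*T = √1241*(-664) = -664*√1241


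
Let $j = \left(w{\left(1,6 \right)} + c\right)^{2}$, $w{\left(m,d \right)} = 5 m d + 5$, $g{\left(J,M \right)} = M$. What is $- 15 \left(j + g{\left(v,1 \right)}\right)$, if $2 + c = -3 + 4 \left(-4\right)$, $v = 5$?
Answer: $-2955$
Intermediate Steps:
$c = -21$ ($c = -2 + \left(-3 + 4 \left(-4\right)\right) = -2 - 19 = -21$)
$w{\left(m,d \right)} = 5 + 5 d m$ ($w{\left(m,d \right)} = 5 d m + 5 = 5 + 5 d m$)
$j = 196$ ($j = \left(\left(5 + 5 \cdot 6 \cdot 1\right) - 21\right)^{2} = \left(\left(5 + 30\right) - 21\right)^{2} = \left(35 - 21\right)^{2} = 14^{2} = 196$)
$- 15 \left(j + g{\left(v,1 \right)}\right) = - 15 \left(196 + 1\right) = \left(-15\right) 197 = -2955$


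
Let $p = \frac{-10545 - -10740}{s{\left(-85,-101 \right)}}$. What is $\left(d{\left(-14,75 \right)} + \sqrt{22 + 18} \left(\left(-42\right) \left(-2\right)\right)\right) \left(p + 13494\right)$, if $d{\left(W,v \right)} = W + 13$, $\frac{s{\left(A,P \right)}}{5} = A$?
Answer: $- \frac{1146951}{85} + \frac{192687768 \sqrt{10}}{85} \approx 7.1551 \cdot 10^{6}$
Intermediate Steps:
$s{\left(A,P \right)} = 5 A$
$d{\left(W,v \right)} = 13 + W$
$p = - \frac{39}{85}$ ($p = \frac{-10545 - -10740}{5 \left(-85\right)} = \frac{-10545 + 10740}{-425} = 195 \left(- \frac{1}{425}\right) = - \frac{39}{85} \approx -0.45882$)
$\left(d{\left(-14,75 \right)} + \sqrt{22 + 18} \left(\left(-42\right) \left(-2\right)\right)\right) \left(p + 13494\right) = \left(\left(13 - 14\right) + \sqrt{22 + 18} \left(\left(-42\right) \left(-2\right)\right)\right) \left(- \frac{39}{85} + 13494\right) = \left(-1 + \sqrt{40} \cdot 84\right) \frac{1146951}{85} = \left(-1 + 2 \sqrt{10} \cdot 84\right) \frac{1146951}{85} = \left(-1 + 168 \sqrt{10}\right) \frac{1146951}{85} = - \frac{1146951}{85} + \frac{192687768 \sqrt{10}}{85}$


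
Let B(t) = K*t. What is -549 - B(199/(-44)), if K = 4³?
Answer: -2855/11 ≈ -259.55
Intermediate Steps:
K = 64
B(t) = 64*t
-549 - B(199/(-44)) = -549 - 64*199/(-44) = -549 - 64*199*(-1/44) = -549 - 64*(-199)/44 = -549 - 1*(-3184/11) = -549 + 3184/11 = -2855/11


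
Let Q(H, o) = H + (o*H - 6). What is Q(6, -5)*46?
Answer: -1380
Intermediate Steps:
Q(H, o) = -6 + H + H*o (Q(H, o) = H + (H*o - 6) = H + (-6 + H*o) = -6 + H + H*o)
Q(6, -5)*46 = (-6 + 6 + 6*(-5))*46 = (-6 + 6 - 30)*46 = -30*46 = -1380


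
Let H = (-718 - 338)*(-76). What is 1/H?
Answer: 1/80256 ≈ 1.2460e-5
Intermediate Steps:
H = 80256 (H = -1056*(-76) = 80256)
1/H = 1/80256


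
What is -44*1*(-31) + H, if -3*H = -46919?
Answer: 51011/3 ≈ 17004.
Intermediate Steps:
H = 46919/3 (H = -1/3*(-46919) = 46919/3 ≈ 15640.)
-44*1*(-31) + H = -44*1*(-31) + 46919/3 = -44*(-31) + 46919/3 = 1364 + 46919/3 = 51011/3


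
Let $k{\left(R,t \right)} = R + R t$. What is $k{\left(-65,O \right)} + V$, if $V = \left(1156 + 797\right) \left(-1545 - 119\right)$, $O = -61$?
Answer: $-3245892$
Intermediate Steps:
$V = -3249792$ ($V = 1953 \left(-1664\right) = -3249792$)
$k{\left(-65,O \right)} + V = - 65 \left(1 - 61\right) - 3249792 = \left(-65\right) \left(-60\right) - 3249792 = 3900 - 3249792 = -3245892$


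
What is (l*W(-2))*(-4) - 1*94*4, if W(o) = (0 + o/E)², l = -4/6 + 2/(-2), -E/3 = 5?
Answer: -50744/135 ≈ -375.88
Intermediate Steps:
E = -15 (E = -3*5 = -15)
l = -5/3 (l = -4*⅙ + 2*(-½) = -⅔ - 1 = -5/3 ≈ -1.6667)
W(o) = o²/225 (W(o) = (0 + o/(-15))² = (0 + o*(-1/15))² = (0 - o/15)² = (-o/15)² = o²/225)
(l*W(-2))*(-4) - 1*94*4 = -(-2)²/135*(-4) - 1*94*4 = -4/135*(-4) - 94*4 = -5/3*4/225*(-4) - 376 = -4/135*(-4) - 376 = 16/135 - 376 = -50744/135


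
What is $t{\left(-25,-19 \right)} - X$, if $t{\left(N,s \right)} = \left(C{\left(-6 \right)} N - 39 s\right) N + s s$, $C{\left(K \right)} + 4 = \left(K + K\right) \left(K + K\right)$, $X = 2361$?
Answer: $66975$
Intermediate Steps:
$C{\left(K \right)} = -4 + 4 K^{2}$ ($C{\left(K \right)} = -4 + \left(K + K\right) \left(K + K\right) = -4 + 2 K 2 K = -4 + 4 K^{2}$)
$t{\left(N,s \right)} = s^{2} + N \left(- 39 s + 140 N\right)$ ($t{\left(N,s \right)} = \left(\left(-4 + 4 \left(-6\right)^{2}\right) N - 39 s\right) N + s s = \left(\left(-4 + 4 \cdot 36\right) N - 39 s\right) N + s^{2} = \left(\left(-4 + 144\right) N - 39 s\right) N + s^{2} = \left(140 N - 39 s\right) N + s^{2} = \left(- 39 s + 140 N\right) N + s^{2} = N \left(- 39 s + 140 N\right) + s^{2} = s^{2} + N \left(- 39 s + 140 N\right)$)
$t{\left(-25,-19 \right)} - X = \left(\left(-19\right)^{2} + 140 \left(-25\right)^{2} - \left(-975\right) \left(-19\right)\right) - 2361 = \left(361 + 140 \cdot 625 - 18525\right) - 2361 = \left(361 + 87500 - 18525\right) - 2361 = 69336 - 2361 = 66975$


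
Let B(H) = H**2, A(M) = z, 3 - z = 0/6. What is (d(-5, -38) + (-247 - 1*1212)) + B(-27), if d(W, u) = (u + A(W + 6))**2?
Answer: 495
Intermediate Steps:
z = 3 (z = 3 - 0/6 = 3 - 1*0 = 3 + 0 = 3)
A(M) = 3
d(W, u) = (3 + u)**2 (d(W, u) = (u + 3)**2 = (3 + u)**2)
(d(-5, -38) + (-247 - 1*1212)) + B(-27) = ((3 - 38)**2 + (-247 - 1*1212)) + (-27)**2 = ((-35)**2 + (-247 - 1212)) + 729 = (1225 - 1459) + 729 = -234 + 729 = 495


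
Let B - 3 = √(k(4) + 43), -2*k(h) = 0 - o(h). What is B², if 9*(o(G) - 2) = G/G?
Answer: 955/18 + √1586 ≈ 92.880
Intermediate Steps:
o(G) = 19/9 (o(G) = 2 + (G/G)/9 = 2 + (⅑)*1 = 2 + ⅑ = 19/9)
k(h) = 19/18 (k(h) = -(0 - 1*19/9)/2 = -(0 - 19/9)/2 = -½*(-19/9) = 19/18)
B = 3 + √1586/6 (B = 3 + √(19/18 + 43) = 3 + √(793/18) = 3 + √1586/6 ≈ 9.6374)
B² = (3 + √1586/6)²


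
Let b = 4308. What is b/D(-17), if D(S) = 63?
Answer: 1436/21 ≈ 68.381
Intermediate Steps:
b/D(-17) = 4308/63 = 4308*(1/63) = 1436/21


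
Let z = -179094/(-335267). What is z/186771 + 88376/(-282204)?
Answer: -2728743262252/8713556809101 ≈ -0.31316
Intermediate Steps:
z = 179094/335267 (z = -179094*(-1/335267) = 179094/335267 ≈ 0.53418)
z/186771 + 88376/(-282204) = (179094/335267)/186771 + 88376/(-282204) = (179094/335267)*(1/186771) + 88376*(-1/282204) = 59698/20872717619 - 22094/70551 = -2728743262252/8713556809101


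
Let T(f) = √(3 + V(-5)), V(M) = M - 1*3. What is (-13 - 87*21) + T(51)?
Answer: -1840 + I*√5 ≈ -1840.0 + 2.2361*I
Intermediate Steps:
V(M) = -3 + M (V(M) = M - 3 = -3 + M)
T(f) = I*√5 (T(f) = √(3 + (-3 - 5)) = √(3 - 8) = √(-5) = I*√5)
(-13 - 87*21) + T(51) = (-13 - 87*21) + I*√5 = (-13 - 1827) + I*√5 = -1840 + I*√5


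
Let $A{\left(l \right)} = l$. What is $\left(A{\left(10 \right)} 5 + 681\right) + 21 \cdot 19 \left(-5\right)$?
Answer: $-1264$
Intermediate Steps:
$\left(A{\left(10 \right)} 5 + 681\right) + 21 \cdot 19 \left(-5\right) = \left(10 \cdot 5 + 681\right) + 21 \cdot 19 \left(-5\right) = \left(50 + 681\right) + 399 \left(-5\right) = 731 - 1995 = -1264$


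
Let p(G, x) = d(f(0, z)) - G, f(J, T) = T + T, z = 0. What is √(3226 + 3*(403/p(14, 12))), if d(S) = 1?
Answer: √3133 ≈ 55.973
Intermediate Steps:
f(J, T) = 2*T
p(G, x) = 1 - G
√(3226 + 3*(403/p(14, 12))) = √(3226 + 3*(403/(1 - 1*14))) = √(3226 + 3*(403/(1 - 14))) = √(3226 + 3*(403/(-13))) = √(3226 + 3*(403*(-1/13))) = √(3226 + 3*(-31)) = √(3226 - 93) = √3133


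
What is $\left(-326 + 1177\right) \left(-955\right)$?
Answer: $-812705$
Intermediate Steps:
$\left(-326 + 1177\right) \left(-955\right) = 851 \left(-955\right) = -812705$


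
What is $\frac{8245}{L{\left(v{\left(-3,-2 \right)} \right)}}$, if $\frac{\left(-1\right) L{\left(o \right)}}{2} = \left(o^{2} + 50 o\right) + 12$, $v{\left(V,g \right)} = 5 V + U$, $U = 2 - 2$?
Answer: $\frac{8245}{1026} \approx 8.0361$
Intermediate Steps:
$U = 0$ ($U = 2 - 2 = 0$)
$v{\left(V,g \right)} = 5 V$ ($v{\left(V,g \right)} = 5 V + 0 = 5 V$)
$L{\left(o \right)} = -24 - 100 o - 2 o^{2}$ ($L{\left(o \right)} = - 2 \left(\left(o^{2} + 50 o\right) + 12\right) = - 2 \left(12 + o^{2} + 50 o\right) = -24 - 100 o - 2 o^{2}$)
$\frac{8245}{L{\left(v{\left(-3,-2 \right)} \right)}} = \frac{8245}{-24 - 100 \cdot 5 \left(-3\right) - 2 \left(5 \left(-3\right)\right)^{2}} = \frac{8245}{-24 - -1500 - 2 \left(-15\right)^{2}} = \frac{8245}{-24 + 1500 - 450} = \frac{8245}{1026}$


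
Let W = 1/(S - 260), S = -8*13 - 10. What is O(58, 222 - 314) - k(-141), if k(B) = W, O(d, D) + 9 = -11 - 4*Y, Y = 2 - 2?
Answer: -7479/374 ≈ -19.997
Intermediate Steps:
Y = 0
S = -114 (S = -104 - 10 = -114)
O(d, D) = -20 (O(d, D) = -9 + (-11 - 4*0) = -9 + (-11 + 0) = -9 - 11 = -20)
W = -1/374 (W = 1/(-114 - 260) = 1/(-374) = -1/374 ≈ -0.0026738)
k(B) = -1/374
O(58, 222 - 314) - k(-141) = -20 - 1*(-1/374) = -20 + 1/374 = -7479/374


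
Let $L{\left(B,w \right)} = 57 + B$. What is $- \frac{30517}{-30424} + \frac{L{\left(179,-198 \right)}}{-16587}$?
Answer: $\frac{499005415}{504642888} \approx 0.98883$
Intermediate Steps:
$- \frac{30517}{-30424} + \frac{L{\left(179,-198 \right)}}{-16587} = - \frac{30517}{-30424} + \frac{57 + 179}{-16587} = \left(-30517\right) \left(- \frac{1}{30424}\right) + 236 \left(- \frac{1}{16587}\right) = \frac{30517}{30424} - \frac{236}{16587} = \frac{499005415}{504642888}$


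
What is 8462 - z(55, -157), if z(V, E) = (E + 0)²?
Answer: -16187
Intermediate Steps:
z(V, E) = E²
8462 - z(55, -157) = 8462 - 1*(-157)² = 8462 - 1*24649 = 8462 - 24649 = -16187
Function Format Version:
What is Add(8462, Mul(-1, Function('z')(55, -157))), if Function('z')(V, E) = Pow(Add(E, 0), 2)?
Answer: -16187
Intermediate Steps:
Function('z')(V, E) = Pow(E, 2)
Add(8462, Mul(-1, Function('z')(55, -157))) = Add(8462, Mul(-1, Pow(-157, 2))) = Add(8462, Mul(-1, 24649)) = Add(8462, -24649) = -16187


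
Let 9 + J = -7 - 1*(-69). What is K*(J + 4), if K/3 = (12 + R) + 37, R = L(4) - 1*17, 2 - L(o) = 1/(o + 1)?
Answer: 28899/5 ≈ 5779.8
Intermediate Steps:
J = 53 (J = -9 + (-7 - 1*(-69)) = -9 + (-7 + 69) = -9 + 62 = 53)
L(o) = 2 - 1/(1 + o) (L(o) = 2 - 1/(o + 1) = 2 - 1/(1 + o))
R = -76/5 (R = (1 + 2*4)/(1 + 4) - 1*17 = (1 + 8)/5 - 17 = (1/5)*9 - 17 = 9/5 - 17 = -76/5 ≈ -15.200)
K = 507/5 (K = 3*((12 - 76/5) + 37) = 3*(-16/5 + 37) = 3*(169/5) = 507/5 ≈ 101.40)
K*(J + 4) = 507*(53 + 4)/5 = (507/5)*57 = 28899/5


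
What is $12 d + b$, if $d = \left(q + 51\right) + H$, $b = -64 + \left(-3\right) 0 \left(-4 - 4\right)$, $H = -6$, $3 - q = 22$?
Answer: $248$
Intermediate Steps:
$q = -19$ ($q = 3 - 22 = -19$)
$b = -64$ ($b = -64 + 0 \left(-8\right) = -64 + 0 = -64$)
$d = 26$ ($d = \left(-19 + 51\right) - 6 = 32 - 6 = 26$)
$12 d + b = 12 \cdot 26 - 64 = 312 - 64 = 248$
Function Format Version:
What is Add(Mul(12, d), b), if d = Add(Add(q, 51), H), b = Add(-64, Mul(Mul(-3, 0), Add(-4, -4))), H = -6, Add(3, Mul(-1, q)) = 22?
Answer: 248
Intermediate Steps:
q = -19 (q = Add(3, Mul(-1, 22)) = Add(3, -22) = -19)
b = -64 (b = Add(-64, Mul(0, -8)) = Add(-64, 0) = -64)
d = 26 (d = Add(Add(-19, 51), -6) = Add(32, -6) = 26)
Add(Mul(12, d), b) = Add(Mul(12, 26), -64) = Add(312, -64) = 248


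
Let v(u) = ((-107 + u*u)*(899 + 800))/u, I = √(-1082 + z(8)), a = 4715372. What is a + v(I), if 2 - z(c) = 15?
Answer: 4715372 + 2042198*I*√1095/1095 ≈ 4.7154e+6 + 61715.0*I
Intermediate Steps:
z(c) = -13 (z(c) = 2 - 1*15 = 2 - 15 = -13)
I = I*√1095 (I = √(-1082 - 13) = √(-1095) = I*√1095 ≈ 33.091*I)
v(u) = (-181793 + 1699*u²)/u (v(u) = ((-107 + u²)*1699)/u = (-181793 + 1699*u²)/u)
a + v(I) = 4715372 + (-181793*(-I*√1095/1095) + 1699*(I*√1095)) = 4715372 + (-(-181793)*I*√1095/1095 + 1699*I*√1095) = 4715372 + (181793*I*√1095/1095 + 1699*I*√1095) = 4715372 + 2042198*I*√1095/1095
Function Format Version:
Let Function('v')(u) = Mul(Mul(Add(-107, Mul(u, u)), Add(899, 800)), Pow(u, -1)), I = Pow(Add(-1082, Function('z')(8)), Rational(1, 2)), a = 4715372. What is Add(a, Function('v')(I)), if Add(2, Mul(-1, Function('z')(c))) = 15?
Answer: Add(4715372, Mul(Rational(2042198, 1095), I, Pow(1095, Rational(1, 2)))) ≈ Add(4.7154e+6, Mul(61715., I))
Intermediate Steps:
Function('z')(c) = -13 (Function('z')(c) = Add(2, Mul(-1, 15)) = Add(2, -15) = -13)
I = Mul(I, Pow(1095, Rational(1, 2))) (I = Pow(Add(-1082, -13), Rational(1, 2)) = Pow(-1095, Rational(1, 2)) = Mul(I, Pow(1095, Rational(1, 2))) ≈ Mul(33.091, I))
Function('v')(u) = Mul(Pow(u, -1), Add(-181793, Mul(1699, Pow(u, 2)))) (Function('v')(u) = Mul(Mul(Add(-107, Pow(u, 2)), 1699), Pow(u, -1)) = Mul(Add(-181793, Mul(1699, Pow(u, 2))), Pow(u, -1)) = Mul(Pow(u, -1), Add(-181793, Mul(1699, Pow(u, 2)))))
Add(a, Function('v')(I)) = Add(4715372, Add(Mul(-181793, Pow(Mul(I, Pow(1095, Rational(1, 2))), -1)), Mul(1699, Mul(I, Pow(1095, Rational(1, 2)))))) = Add(4715372, Add(Mul(-181793, Mul(Rational(-1, 1095), I, Pow(1095, Rational(1, 2)))), Mul(1699, I, Pow(1095, Rational(1, 2))))) = Add(4715372, Add(Mul(Rational(181793, 1095), I, Pow(1095, Rational(1, 2))), Mul(1699, I, Pow(1095, Rational(1, 2))))) = Add(4715372, Mul(Rational(2042198, 1095), I, Pow(1095, Rational(1, 2))))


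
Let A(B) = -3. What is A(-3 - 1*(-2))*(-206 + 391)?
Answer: -555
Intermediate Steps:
A(-3 - 1*(-2))*(-206 + 391) = -3*(-206 + 391) = -3*185 = -555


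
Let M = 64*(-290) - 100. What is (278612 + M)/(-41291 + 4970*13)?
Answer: 259952/23319 ≈ 11.148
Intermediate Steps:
M = -18660 (M = -18560 - 100 = -18660)
(278612 + M)/(-41291 + 4970*13) = (278612 - 18660)/(-41291 + 4970*13) = 259952/(-41291 + 64610) = 259952/23319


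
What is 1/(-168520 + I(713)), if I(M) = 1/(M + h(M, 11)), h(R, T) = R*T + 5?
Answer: -8561/1442699719 ≈ -5.9340e-6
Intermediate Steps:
h(R, T) = 5 + R*T
I(M) = 1/(5 + 12*M) (I(M) = 1/(M + (5 + M*11)) = 1/(M + (5 + 11*M)) = 1/(5 + 12*M))
1/(-168520 + I(713)) = 1/(-168520 + 1/(5 + 12*713)) = 1/(-168520 + 1/(5 + 8556)) = 1/(-168520 + 1/8561) = 1/(-1442699719/8561) = -8561/1442699719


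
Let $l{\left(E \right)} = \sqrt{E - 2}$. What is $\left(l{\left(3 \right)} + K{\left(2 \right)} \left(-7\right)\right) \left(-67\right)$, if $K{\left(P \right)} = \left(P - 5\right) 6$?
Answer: $-8509$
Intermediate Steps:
$K{\left(P \right)} = -30 + 6 P$ ($K{\left(P \right)} = \left(-5 + P\right) 6 = -30 + 6 P$)
$l{\left(E \right)} = \sqrt{-2 + E}$
$\left(l{\left(3 \right)} + K{\left(2 \right)} \left(-7\right)\right) \left(-67\right) = \left(\sqrt{-2 + 3} + \left(-30 + 6 \cdot 2\right) \left(-7\right)\right) \left(-67\right) = \left(\sqrt{1} + \left(-30 + 12\right) \left(-7\right)\right) \left(-67\right) = \left(1 - -126\right) \left(-67\right) = \left(1 + 126\right) \left(-67\right) = 127 \left(-67\right) = -8509$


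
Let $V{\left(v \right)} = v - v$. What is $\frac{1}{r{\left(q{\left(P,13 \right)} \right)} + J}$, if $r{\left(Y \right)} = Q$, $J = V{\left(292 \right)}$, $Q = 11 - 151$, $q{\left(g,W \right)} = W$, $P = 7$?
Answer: $- \frac{1}{140} \approx -0.0071429$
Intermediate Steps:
$V{\left(v \right)} = 0$
$Q = -140$ ($Q = 11 - 151 = -140$)
$J = 0$
$r{\left(Y \right)} = -140$
$\frac{1}{r{\left(q{\left(P,13 \right)} \right)} + J} = \frac{1}{-140 + 0} = \frac{1}{-140} = - \frac{1}{140}$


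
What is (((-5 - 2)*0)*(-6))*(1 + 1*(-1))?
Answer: 0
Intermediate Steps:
(((-5 - 2)*0)*(-6))*(1 + 1*(-1)) = (-7*0*(-6))*(1 - 1) = (0*(-6))*0 = 0*0 = 0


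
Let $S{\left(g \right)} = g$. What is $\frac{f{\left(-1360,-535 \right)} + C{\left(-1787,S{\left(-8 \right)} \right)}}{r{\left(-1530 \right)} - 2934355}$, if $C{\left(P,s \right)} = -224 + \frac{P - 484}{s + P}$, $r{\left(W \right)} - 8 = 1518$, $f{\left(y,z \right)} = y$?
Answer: $\frac{2841009}{5264428055} \approx 0.00053966$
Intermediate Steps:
$r{\left(W \right)} = 1526$ ($r{\left(W \right)} = 8 + 1518 = 1526$)
$C{\left(P,s \right)} = -224 + \frac{-484 + P}{P + s}$
$\frac{f{\left(-1360,-535 \right)} + C{\left(-1787,S{\left(-8 \right)} \right)}}{r{\left(-1530 \right)} - 2934355} = \frac{-1360 + \frac{-484 - -1792 - -398501}{-1787 - 8}}{1526 - 2934355} = \frac{-1360 + \frac{-484 + 1792 + 398501}{-1795}}{-2932829} = \left(-1360 - \frac{399809}{1795}\right) \left(- \frac{1}{2932829}\right) = \left(- \frac{2841009}{1795}\right) \left(- \frac{1}{2932829}\right) = \frac{2841009}{5264428055}$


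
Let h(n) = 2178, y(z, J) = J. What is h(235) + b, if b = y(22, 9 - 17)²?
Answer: 2242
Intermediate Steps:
b = 64 (b = (9 - 17)² = (-8)² = 64)
h(235) + b = 2178 + 64 = 2242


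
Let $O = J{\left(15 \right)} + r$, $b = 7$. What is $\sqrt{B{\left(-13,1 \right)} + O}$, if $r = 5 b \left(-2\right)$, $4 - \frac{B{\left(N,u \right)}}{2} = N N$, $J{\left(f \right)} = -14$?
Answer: $3 i \sqrt{46} \approx 20.347 i$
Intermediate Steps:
$B{\left(N,u \right)} = 8 - 2 N^{2}$ ($B{\left(N,u \right)} = 8 - 2 N N = 8 - 2 N^{2}$)
$r = -70$ ($r = 5 \cdot 7 \left(-2\right) = 35 \left(-2\right) = -70$)
$O = -84$ ($O = -14 - 70 = -84$)
$\sqrt{B{\left(-13,1 \right)} + O} = \sqrt{\left(8 - 2 \left(-13\right)^{2}\right) - 84} = \sqrt{\left(8 - 338\right) - 84} = \sqrt{-330 - 84} = \sqrt{-414} = 3 i \sqrt{46}$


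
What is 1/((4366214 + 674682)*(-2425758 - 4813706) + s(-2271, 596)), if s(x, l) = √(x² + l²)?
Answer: -36493385119744/1331767157497952801213112879 - √5512657/1331767157497952801213112879 ≈ -2.7402e-14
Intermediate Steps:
s(x, l) = √(l² + x²)
1/((4366214 + 674682)*(-2425758 - 4813706) + s(-2271, 596)) = 1/((4366214 + 674682)*(-2425758 - 4813706) + √(596² + (-2271)²)) = 1/(5040896*(-7239464) + √(355216 + 5157441)) = 1/(-36493385119744 + √5512657)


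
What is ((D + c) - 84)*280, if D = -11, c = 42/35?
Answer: -26264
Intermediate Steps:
c = 6/5 (c = 42*(1/35) = 6/5 ≈ 1.2000)
((D + c) - 84)*280 = ((-11 + 6/5) - 84)*280 = (-49/5 - 84)*280 = -469/5*280 = -26264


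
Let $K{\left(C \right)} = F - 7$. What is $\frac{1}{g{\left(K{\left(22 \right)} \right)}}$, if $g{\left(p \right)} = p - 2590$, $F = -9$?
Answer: $- \frac{1}{2606} \approx -0.00038373$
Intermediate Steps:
$K{\left(C \right)} = -16$ ($K{\left(C \right)} = -9 - 7 = -16$)
$g{\left(p \right)} = -2590 + p$
$\frac{1}{g{\left(K{\left(22 \right)} \right)}} = \frac{1}{-2590 - 16} = \frac{1}{-2606} = - \frac{1}{2606}$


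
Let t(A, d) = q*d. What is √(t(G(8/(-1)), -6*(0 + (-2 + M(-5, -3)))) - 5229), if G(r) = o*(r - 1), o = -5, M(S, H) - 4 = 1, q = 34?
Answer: 3*I*√649 ≈ 76.426*I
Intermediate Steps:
M(S, H) = 5 (M(S, H) = 4 + 1 = 5)
G(r) = 5 - 5*r (G(r) = -5*(r - 1) = -5*(-1 + r) = 5 - 5*r)
t(A, d) = 34*d
√(t(G(8/(-1)), -6*(0 + (-2 + M(-5, -3)))) - 5229) = √(34*(-6*(0 + (-2 + 5))) - 5229) = √(34*(-6*(0 + 3)) - 5229) = √(34*(-6*3) - 5229) = √(34*(-18) - 5229) = √(-612 - 5229) = √(-5841) = 3*I*√649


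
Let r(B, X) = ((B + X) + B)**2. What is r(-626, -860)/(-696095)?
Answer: -4460544/696095 ≈ -6.4080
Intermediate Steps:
r(B, X) = (X + 2*B)**2
r(-626, -860)/(-696095) = (-860 + 2*(-626))**2/(-696095) = (-860 - 1252)**2*(-1/696095) = (-2112)**2*(-1/696095) = 4460544*(-1/696095) = -4460544/696095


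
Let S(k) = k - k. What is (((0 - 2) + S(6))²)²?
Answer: 16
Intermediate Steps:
S(k) = 0
(((0 - 2) + S(6))²)² = (((0 - 2) + 0)²)² = ((-2 + 0)²)² = ((-2)²)² = 4² = 16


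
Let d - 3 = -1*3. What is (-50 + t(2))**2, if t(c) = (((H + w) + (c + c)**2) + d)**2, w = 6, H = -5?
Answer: 57121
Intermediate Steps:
d = 0 (d = 3 - 1*3 = 3 - 3 = 0)
t(c) = (1 + 4*c**2)**2 (t(c) = (((-5 + 6) + (c + c)**2) + 0)**2 = ((1 + (2*c)**2) + 0)**2 = ((1 + 4*c**2) + 0)**2 = (1 + 4*c**2)**2)
(-50 + t(2))**2 = (-50 + (1 + 4*2**2)**2)**2 = (-50 + (1 + 4*4)**2)**2 = (-50 + (1 + 16)**2)**2 = (-50 + 17**2)**2 = (-50 + 289)**2 = 239**2 = 57121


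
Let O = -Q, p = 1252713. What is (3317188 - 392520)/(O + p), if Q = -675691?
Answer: 731167/482101 ≈ 1.5166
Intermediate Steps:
O = 675691 (O = -1*(-675691) = 675691)
(3317188 - 392520)/(O + p) = (3317188 - 392520)/(675691 + 1252713) = 2924668/1928404 = 2924668*(1/1928404) = 731167/482101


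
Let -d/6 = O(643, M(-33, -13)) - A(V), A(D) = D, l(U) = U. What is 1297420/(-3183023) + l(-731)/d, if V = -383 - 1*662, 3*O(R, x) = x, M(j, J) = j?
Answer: -5722403867/19747474692 ≈ -0.28978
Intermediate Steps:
O(R, x) = x/3
V = -1045 (V = -383 - 662 = -1045)
d = -6204 (d = -6*((⅓)*(-33) - 1*(-1045)) = -6*(-11 + 1045) = -6*1034 = -6204)
1297420/(-3183023) + l(-731)/d = 1297420/(-3183023) - 731/(-6204) = 1297420*(-1/3183023) - 731*(-1/6204) = -1297420/3183023 + 731/6204 = -5722403867/19747474692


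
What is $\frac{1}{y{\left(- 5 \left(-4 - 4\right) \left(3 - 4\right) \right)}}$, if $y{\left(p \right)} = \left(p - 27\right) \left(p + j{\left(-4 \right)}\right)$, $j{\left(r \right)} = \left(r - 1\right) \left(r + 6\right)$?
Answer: $\frac{1}{3350} \approx 0.00029851$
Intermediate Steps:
$j{\left(r \right)} = \left(-1 + r\right) \left(6 + r\right)$
$y{\left(p \right)} = \left(-27 + p\right) \left(-10 + p\right)$ ($y{\left(p \right)} = \left(p - 27\right) \left(p + \left(-6 + \left(-4\right)^{2} + 5 \left(-4\right)\right)\right) = \left(-27 + p\right) \left(p - 10\right) = \left(-27 + p\right) \left(-10 + p\right)$)
$\frac{1}{y{\left(- 5 \left(-4 - 4\right) \left(3 - 4\right) \right)}} = \frac{1}{270 + \left(- 5 \left(-4 - 4\right) \left(3 - 4\right)\right)^{2} - 37 - 5 \left(-4 - 4\right) \left(3 - 4\right)} = \frac{1}{270 + \left(\left(-5\right) \left(-8\right) \left(-1\right)\right)^{2} - 37 \left(-5\right) \left(-8\right) \left(-1\right)} = \frac{1}{270 + \left(40 \left(-1\right)\right)^{2} - 37 \cdot 40 \left(-1\right)} = \frac{1}{270 + \left(-40\right)^{2} - -1480} = \frac{1}{270 + 1600 + 1480} = \frac{1}{3350}$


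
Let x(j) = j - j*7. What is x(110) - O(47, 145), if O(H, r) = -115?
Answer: -545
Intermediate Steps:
x(j) = -6*j (x(j) = j - 7*j = -6*j)
x(110) - O(47, 145) = -6*110 - 1*(-115) = -660 + 115 = -545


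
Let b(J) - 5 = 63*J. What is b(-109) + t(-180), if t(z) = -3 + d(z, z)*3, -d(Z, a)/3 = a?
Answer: -5245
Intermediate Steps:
b(J) = 5 + 63*J
d(Z, a) = -3*a
t(z) = -3 - 9*z (t(z) = -3 - 3*z*3 = -3 - 9*z)
b(-109) + t(-180) = (5 + 63*(-109)) + (-3 - 9*(-180)) = (5 - 6867) + (-3 + 1620) = -6862 + 1617 = -5245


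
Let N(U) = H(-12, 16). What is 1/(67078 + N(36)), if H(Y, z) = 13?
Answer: 1/67091 ≈ 1.4905e-5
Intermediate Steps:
N(U) = 13
1/(67078 + N(36)) = 1/(67078 + 13) = 1/67091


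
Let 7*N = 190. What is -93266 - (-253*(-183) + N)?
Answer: -977145/7 ≈ -1.3959e+5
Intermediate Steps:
N = 190/7 (N = (1/7)*190 = 190/7 ≈ 27.143)
-93266 - (-253*(-183) + N) = -93266 - (-253*(-183) + 190/7) = -93266 - (46299 + 190/7) = -93266 - 1*324283/7 = -93266 - 324283/7 = -977145/7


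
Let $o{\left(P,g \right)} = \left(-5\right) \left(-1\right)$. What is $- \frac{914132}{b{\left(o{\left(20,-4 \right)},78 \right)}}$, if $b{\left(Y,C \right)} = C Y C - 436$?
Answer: $- \frac{228533}{7496} \approx -30.487$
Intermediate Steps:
$o{\left(P,g \right)} = 5$
$b{\left(Y,C \right)} = -436 + Y C^{2}$ ($b{\left(Y,C \right)} = Y C^{2} - 436 = -436 + Y C^{2}$)
$- \frac{914132}{b{\left(o{\left(20,-4 \right)},78 \right)}} = - \frac{914132}{-436 + 5 \cdot 78^{2}} = - \frac{914132}{-436 + 5 \cdot 6084} = - \frac{914132}{-436 + 30420} = - \frac{914132}{29984} = \left(-914132\right) \frac{1}{29984} = - \frac{228533}{7496}$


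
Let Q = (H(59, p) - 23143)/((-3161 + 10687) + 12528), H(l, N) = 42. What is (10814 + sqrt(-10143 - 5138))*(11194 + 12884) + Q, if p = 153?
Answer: 5221650309467/20054 + 24078*I*sqrt(15281) ≈ 2.6038e+8 + 2.9764e+6*I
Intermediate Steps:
Q = -23101/20054 (Q = (42 - 23143)/((-3161 + 10687) + 12528) = -23101/(7526 + 12528) = -23101/20054 ≈ -1.1519)
(10814 + sqrt(-10143 - 5138))*(11194 + 12884) + Q = (10814 + sqrt(-10143 - 5138))*(11194 + 12884) - 23101/20054 = (10814 + sqrt(-15281))*24078 - 23101/20054 = (10814 + I*sqrt(15281))*24078 - 23101/20054 = (260379492 + 24078*I*sqrt(15281)) - 23101/20054 = 5221650309467/20054 + 24078*I*sqrt(15281)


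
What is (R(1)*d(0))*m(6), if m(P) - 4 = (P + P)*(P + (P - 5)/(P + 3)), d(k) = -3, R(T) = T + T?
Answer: -464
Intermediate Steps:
R(T) = 2*T
m(P) = 4 + 2*P*(P + (-5 + P)/(3 + P)) (m(P) = 4 + (P + P)*(P + (P - 5)/(P + 3)) = 4 + (2*P)*(P + (-5 + P)/(3 + P)) = 4 + 2*P*(P + (-5 + P)/(3 + P)))
(R(1)*d(0))*m(6) = ((2*1)*(-3))*(2*(6 + 6**3 - 3*6 + 4*6**2)/(3 + 6)) = (2*(-3))*(2*(6 + 216 - 18 + 4*36)/9) = -12*(6 + 216 - 18 + 144)/9 = -12*348/9 = -6*232/3 = -464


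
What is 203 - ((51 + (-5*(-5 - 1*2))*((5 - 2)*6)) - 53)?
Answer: -425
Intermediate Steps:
203 - ((51 + (-5*(-5 - 1*2))*((5 - 2)*6)) - 53) = 203 - ((51 + (-5*(-5 - 2))*(3*6)) - 53) = 203 - ((51 - 5*(-7)*18) - 53) = 203 - ((51 + 35*18) - 53) = 203 - ((51 + 630) - 53) = 203 - (681 - 53) = 203 - 1*628 = 203 - 628 = -425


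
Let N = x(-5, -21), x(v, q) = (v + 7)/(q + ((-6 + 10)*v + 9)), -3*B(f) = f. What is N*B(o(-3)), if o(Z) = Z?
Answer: -1/16 ≈ -0.062500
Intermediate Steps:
B(f) = -f/3
x(v, q) = (7 + v)/(9 + q + 4*v) (x(v, q) = (7 + v)/(q + (4*v + 9)) = (7 + v)/(q + (9 + 4*v)) = (7 + v)/(9 + q + 4*v))
N = -1/16 (N = (7 - 5)/(9 - 21 + 4*(-5)) = 2/(9 - 21 - 20) = 2/(-32) = -1/32*2 = -1/16 ≈ -0.062500)
N*B(o(-3)) = -(-1)*(-3)/48 = -1/16*1 = -1/16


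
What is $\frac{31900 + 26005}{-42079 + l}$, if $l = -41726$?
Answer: $- \frac{313}{453} \approx -0.69095$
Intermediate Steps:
$\frac{31900 + 26005}{-42079 + l} = \frac{31900 + 26005}{-42079 - 41726} = \frac{57905}{-83805} = 57905 \left(- \frac{1}{83805}\right) = - \frac{313}{453}$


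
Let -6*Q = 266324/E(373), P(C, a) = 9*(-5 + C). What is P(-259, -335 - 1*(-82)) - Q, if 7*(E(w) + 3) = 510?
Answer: -2553458/1467 ≈ -1740.6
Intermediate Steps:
E(w) = 489/7 (E(w) = -3 + (⅐)*510 = -3 + 510/7 = 489/7)
P(C, a) = -45 + 9*C
Q = -932134/1467 (Q = -133162/(3*489/7) = -133162*7/(3*489) = -⅙*1864268/489 = -932134/1467 ≈ -635.40)
P(-259, -335 - 1*(-82)) - Q = (-45 + 9*(-259)) - 1*(-932134/1467) = (-45 - 2331) + 932134/1467 = -2376 + 932134/1467 = -2553458/1467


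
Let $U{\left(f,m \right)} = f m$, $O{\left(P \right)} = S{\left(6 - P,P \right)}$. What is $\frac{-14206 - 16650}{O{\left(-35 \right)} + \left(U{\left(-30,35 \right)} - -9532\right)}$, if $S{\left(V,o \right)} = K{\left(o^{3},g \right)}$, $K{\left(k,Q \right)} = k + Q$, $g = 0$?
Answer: $\frac{30856}{34393} \approx 0.89716$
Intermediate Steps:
$K{\left(k,Q \right)} = Q + k$
$S{\left(V,o \right)} = o^{3}$ ($S{\left(V,o \right)} = 0 + o^{3} = o^{3}$)
$O{\left(P \right)} = P^{3}$
$\frac{-14206 - 16650}{O{\left(-35 \right)} + \left(U{\left(-30,35 \right)} - -9532\right)} = \frac{-14206 - 16650}{\left(-35\right)^{3} - -8482} = \frac{-14206 - 16650}{-42875 + \left(-1050 + 9532\right)} = - \frac{30856}{-42875 + 8482} = - \frac{30856}{-34393} = \left(-30856\right) \left(- \frac{1}{34393}\right) = \frac{30856}{34393}$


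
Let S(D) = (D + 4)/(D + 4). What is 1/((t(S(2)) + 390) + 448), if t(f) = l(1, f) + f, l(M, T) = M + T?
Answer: 1/841 ≈ 0.0011891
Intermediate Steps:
S(D) = 1 (S(D) = (4 + D)/(4 + D) = 1)
t(f) = 1 + 2*f (t(f) = (1 + f) + f = 1 + 2*f)
1/((t(S(2)) + 390) + 448) = 1/(((1 + 2*1) + 390) + 448) = 1/(((1 + 2) + 390) + 448) = 1/((3 + 390) + 448) = 1/(393 + 448) = 1/841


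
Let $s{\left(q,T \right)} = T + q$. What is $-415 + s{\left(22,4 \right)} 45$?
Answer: $755$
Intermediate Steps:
$-415 + s{\left(22,4 \right)} 45 = -415 + \left(4 + 22\right) 45 = -415 + 26 \cdot 45 = -415 + 1170 = 755$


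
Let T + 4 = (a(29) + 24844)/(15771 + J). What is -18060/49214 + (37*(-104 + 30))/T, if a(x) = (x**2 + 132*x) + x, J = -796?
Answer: 504325504055/373509653 ≈ 1350.2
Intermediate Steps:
a(x) = x**2 + 133*x
T = -30358/14975 (T = -4 + (29*(133 + 29) + 24844)/(15771 - 796) = -4 + (29*162 + 24844)/14975 = -4 + (4698 + 24844)*(1/14975) = -4 + 29542*(1/14975) = -4 + 29542/14975 = -30358/14975 ≈ -2.0272)
-18060/49214 + (37*(-104 + 30))/T = -18060/49214 + (37*(-104 + 30))/(-30358/14975) = -18060*1/49214 + (37*(-74))*(-14975/30358) = -9030/24607 - 2738*(-14975/30358) = -9030/24607 + 20500775/15179 = 504325504055/373509653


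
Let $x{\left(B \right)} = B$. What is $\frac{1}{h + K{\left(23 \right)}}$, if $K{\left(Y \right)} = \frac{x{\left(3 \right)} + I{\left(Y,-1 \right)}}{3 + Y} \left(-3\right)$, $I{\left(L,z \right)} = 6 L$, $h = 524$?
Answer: $\frac{26}{13201} \approx 0.0019695$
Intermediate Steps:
$K{\left(Y \right)} = - \frac{3 \left(3 + 6 Y\right)}{3 + Y}$ ($K{\left(Y \right)} = \frac{3 + 6 Y}{3 + Y} \left(-3\right) = - \frac{3 \left(3 + 6 Y\right)}{3 + Y}$)
$\frac{1}{h + K{\left(23 \right)}} = \frac{1}{524 + \frac{9 \left(-1 - 46\right)}{3 + 23}} = \frac{1}{524 + \frac{9 \left(-1 - 46\right)}{26}} = \frac{1}{524 + 9 \cdot \frac{1}{26} \left(-47\right)} = \frac{1}{524 - \frac{423}{26}} = \frac{1}{\frac{13201}{26}} = \frac{26}{13201}$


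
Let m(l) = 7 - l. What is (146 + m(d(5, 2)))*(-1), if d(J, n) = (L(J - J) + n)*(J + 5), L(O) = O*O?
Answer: -133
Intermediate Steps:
L(O) = O²
d(J, n) = n*(5 + J) (d(J, n) = ((J - J)² + n)*(J + 5) = (0² + n)*(5 + J) = (0 + n)*(5 + J) = n*(5 + J))
(146 + m(d(5, 2)))*(-1) = (146 + (7 - 2*(5 + 5)))*(-1) = (146 + (7 - 2*10))*(-1) = (146 + (7 - 1*20))*(-1) = (146 + (7 - 20))*(-1) = (146 - 13)*(-1) = 133*(-1) = -133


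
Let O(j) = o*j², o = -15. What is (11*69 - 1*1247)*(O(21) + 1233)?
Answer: 2626416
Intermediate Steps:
O(j) = -15*j²
(11*69 - 1*1247)*(O(21) + 1233) = (11*69 - 1*1247)*(-15*21² + 1233) = (759 - 1247)*(-15*441 + 1233) = -488*(-6615 + 1233) = -488*(-5382) = 2626416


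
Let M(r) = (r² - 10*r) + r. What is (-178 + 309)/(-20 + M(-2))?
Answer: 131/2 ≈ 65.500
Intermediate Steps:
M(r) = r² - 9*r
(-178 + 309)/(-20 + M(-2)) = (-178 + 309)/(-20 - 2*(-9 - 2)) = 131/(-20 - 2*(-11)) = 131/(-20 + 22) = 131/2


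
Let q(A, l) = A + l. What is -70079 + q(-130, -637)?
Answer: -70846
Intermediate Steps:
-70079 + q(-130, -637) = -70079 + (-130 - 637) = -70079 - 767 = -70846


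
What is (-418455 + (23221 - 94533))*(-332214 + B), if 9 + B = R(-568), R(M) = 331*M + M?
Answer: 255070163833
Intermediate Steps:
R(M) = 332*M
B = -188585 (B = -9 + 332*(-568) = -9 - 188576 = -188585)
(-418455 + (23221 - 94533))*(-332214 + B) = (-418455 + (23221 - 94533))*(-332214 - 188585) = (-418455 - 71312)*(-520799) = -489767*(-520799) = 255070163833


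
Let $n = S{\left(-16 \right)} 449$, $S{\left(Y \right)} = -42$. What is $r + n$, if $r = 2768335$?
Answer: $2749477$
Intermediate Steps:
$n = -18858$ ($n = \left(-42\right) 449 = -18858$)
$r + n = 2768335 - 18858 = 2749477$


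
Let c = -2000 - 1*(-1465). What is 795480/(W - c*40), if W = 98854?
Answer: 397740/60127 ≈ 6.6150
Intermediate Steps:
c = -535 (c = -2000 + 1465 = -535)
795480/(W - c*40) = 795480/(98854 - (-535)*40) = 795480/(98854 - 1*(-21400)) = 795480/(98854 + 21400) = 795480/120254 = 795480*(1/120254) = 397740/60127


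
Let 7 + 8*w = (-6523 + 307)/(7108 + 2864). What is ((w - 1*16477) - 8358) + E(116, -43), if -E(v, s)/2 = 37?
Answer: -165601367/6648 ≈ -24910.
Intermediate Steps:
E(v, s) = -74 (E(v, s) = -2*37 = -74)
w = -6335/6648 (w = -7/8 + ((-6523 + 307)/(7108 + 2864))/8 = -7/8 + (-6216/9972)/8 = -7/8 + (-6216*1/9972)/8 = -7/8 + (1/8)*(-518/831) = -7/8 - 259/3324 = -6335/6648 ≈ -0.95292)
((w - 1*16477) - 8358) + E(116, -43) = ((-6335/6648 - 1*16477) - 8358) - 74 = ((-6335/6648 - 16477) - 8358) - 74 = (-109545431/6648 - 8358) - 74 = -165109415/6648 - 74 = -165601367/6648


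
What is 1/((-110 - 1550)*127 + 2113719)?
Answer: 1/1902899 ≈ 5.2551e-7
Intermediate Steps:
1/((-110 - 1550)*127 + 2113719) = 1/(-1660*127 + 2113719) = 1/(-210820 + 2113719) = 1/1902899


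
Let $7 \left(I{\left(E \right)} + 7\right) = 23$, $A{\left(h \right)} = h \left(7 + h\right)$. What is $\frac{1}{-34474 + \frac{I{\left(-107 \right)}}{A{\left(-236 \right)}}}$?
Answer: $- \frac{189154}{6520895009} \approx -2.9007 \cdot 10^{-5}$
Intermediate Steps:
$I{\left(E \right)} = - \frac{26}{7}$ ($I{\left(E \right)} = -7 + \frac{1}{7} \cdot 23 = -7 + \frac{23}{7} = - \frac{26}{7}$)
$\frac{1}{-34474 + \frac{I{\left(-107 \right)}}{A{\left(-236 \right)}}} = \frac{1}{-34474 - \frac{26}{7 \left(- 236 \left(7 - 236\right)\right)}} = \frac{1}{-34474 - \frac{26}{7 \left(\left(-236\right) \left(-229\right)\right)}} = \frac{1}{-34474 - \frac{26}{7 \cdot 54044}} = \frac{1}{-34474 - \frac{13}{189154}} = \frac{1}{- \frac{6520895009}{189154}} = - \frac{189154}{6520895009}$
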